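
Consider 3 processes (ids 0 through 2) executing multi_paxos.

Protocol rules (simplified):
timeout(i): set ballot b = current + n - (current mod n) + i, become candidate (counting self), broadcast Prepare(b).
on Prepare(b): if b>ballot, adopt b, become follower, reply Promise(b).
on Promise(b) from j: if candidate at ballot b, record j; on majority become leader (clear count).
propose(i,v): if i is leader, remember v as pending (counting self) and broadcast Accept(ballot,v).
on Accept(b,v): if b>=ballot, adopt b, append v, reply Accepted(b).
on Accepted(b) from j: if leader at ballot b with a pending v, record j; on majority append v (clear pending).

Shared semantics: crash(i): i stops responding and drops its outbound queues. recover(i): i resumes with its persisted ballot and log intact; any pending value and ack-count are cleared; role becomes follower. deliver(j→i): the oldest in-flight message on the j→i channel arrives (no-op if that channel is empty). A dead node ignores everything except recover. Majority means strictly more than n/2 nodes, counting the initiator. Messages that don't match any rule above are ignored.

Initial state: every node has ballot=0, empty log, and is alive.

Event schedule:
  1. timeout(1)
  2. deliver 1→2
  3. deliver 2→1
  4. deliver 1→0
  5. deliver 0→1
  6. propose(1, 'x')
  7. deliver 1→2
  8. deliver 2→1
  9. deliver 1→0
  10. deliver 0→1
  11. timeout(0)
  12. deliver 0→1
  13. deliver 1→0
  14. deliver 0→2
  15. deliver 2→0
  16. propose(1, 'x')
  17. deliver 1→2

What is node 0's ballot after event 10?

e1 timeout(1): 1[cand,b=4,-]
e2 deliver 1→2: 2[foll,b=4,-]
e3 deliver 2→1: 1[lead,b=4,-]
e4 deliver 1→0: 0[foll,b=4,-]
e5 deliver 0→1: ·
e6 propose(1,'x'): ·
e7 deliver 1→2: 2[foll,b=4,x]
e8 deliver 2→1: 1[lead,b=4,x]
e9 deliver 1→0: 0[foll,b=4,x]
e10 deliver 0→1: ·

4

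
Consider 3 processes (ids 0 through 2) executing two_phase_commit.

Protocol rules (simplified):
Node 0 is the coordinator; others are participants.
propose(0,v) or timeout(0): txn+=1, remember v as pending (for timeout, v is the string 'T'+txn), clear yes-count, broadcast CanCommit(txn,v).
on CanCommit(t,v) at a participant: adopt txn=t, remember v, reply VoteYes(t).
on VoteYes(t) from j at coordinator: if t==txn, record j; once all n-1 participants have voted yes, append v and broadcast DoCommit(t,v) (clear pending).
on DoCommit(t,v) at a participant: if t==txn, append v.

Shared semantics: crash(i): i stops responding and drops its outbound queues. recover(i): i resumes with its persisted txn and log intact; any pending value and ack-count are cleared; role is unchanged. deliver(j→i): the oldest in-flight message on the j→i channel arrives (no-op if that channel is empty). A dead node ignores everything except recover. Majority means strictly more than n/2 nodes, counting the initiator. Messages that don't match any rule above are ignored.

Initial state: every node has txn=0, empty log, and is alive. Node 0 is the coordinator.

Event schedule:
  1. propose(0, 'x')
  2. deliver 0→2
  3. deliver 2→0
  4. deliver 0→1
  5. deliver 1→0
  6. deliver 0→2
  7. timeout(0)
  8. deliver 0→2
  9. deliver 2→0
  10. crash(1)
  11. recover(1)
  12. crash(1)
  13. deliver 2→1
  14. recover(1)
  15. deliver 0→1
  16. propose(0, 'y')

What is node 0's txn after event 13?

2

e1 propose(0,'x'): 0[coor,t=1,-]
e2 deliver 0→2: 2[part,t=1,-]
e3 deliver 2→0: ·
e4 deliver 0→1: 1[part,t=1,-]
e5 deliver 1→0: 0[coor,t=1,x]
e6 deliver 0→2: 2[part,t=1,x]
e7 timeout(0): 0[coor,t=2,x]
e8 deliver 0→2: 2[part,t=2,x]
e9 deliver 2→0: ·
e10 crash(1): 1[✗part,t=1,-]
e11 recover(1): 1[part,t=1,-]
e12 crash(1): 1[✗part,t=1,-]
e13 deliver 2→1: ·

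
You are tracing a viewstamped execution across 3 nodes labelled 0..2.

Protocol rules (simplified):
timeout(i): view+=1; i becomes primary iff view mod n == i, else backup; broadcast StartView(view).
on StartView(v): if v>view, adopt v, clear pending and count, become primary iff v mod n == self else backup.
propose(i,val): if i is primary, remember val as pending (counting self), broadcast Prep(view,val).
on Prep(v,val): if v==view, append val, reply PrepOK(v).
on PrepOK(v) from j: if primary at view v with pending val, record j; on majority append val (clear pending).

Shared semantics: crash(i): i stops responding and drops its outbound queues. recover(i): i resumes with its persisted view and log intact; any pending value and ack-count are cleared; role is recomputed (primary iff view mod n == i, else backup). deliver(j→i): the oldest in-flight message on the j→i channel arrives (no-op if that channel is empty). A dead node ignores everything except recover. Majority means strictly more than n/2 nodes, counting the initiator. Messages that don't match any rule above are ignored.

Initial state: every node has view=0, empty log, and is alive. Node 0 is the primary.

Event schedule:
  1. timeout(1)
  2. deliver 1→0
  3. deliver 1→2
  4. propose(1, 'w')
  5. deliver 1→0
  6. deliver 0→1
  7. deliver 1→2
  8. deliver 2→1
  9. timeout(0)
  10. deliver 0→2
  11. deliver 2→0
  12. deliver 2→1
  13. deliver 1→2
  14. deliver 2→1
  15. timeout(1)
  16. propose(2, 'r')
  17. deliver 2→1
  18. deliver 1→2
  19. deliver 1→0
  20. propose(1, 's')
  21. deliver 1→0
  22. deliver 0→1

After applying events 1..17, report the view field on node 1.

1. timeout(1):  <1:prim v1 ->
2. deliver 1→0:  <0:back v1 ->
3. deliver 1→2:  <2:back v1 ->
4. propose(1,'w'):  nop
5. deliver 1→0:  <0:back v1 w>
6. deliver 0→1:  <1:prim v1 w>
7. deliver 1→2:  <2:back v1 w>
8. deliver 2→1:  nop
9. timeout(0):  <0:back v2 w>
10. deliver 0→2:  <2:prim v2 w>
11. deliver 2→0:  nop
12. deliver 2→1:  nop
13. deliver 1→2:  nop
14. deliver 2→1:  nop
15. timeout(1):  <1:back v2 w>
16. propose(2,'r'):  nop
17. deliver 2→1:  <1:back v2 w,r>

2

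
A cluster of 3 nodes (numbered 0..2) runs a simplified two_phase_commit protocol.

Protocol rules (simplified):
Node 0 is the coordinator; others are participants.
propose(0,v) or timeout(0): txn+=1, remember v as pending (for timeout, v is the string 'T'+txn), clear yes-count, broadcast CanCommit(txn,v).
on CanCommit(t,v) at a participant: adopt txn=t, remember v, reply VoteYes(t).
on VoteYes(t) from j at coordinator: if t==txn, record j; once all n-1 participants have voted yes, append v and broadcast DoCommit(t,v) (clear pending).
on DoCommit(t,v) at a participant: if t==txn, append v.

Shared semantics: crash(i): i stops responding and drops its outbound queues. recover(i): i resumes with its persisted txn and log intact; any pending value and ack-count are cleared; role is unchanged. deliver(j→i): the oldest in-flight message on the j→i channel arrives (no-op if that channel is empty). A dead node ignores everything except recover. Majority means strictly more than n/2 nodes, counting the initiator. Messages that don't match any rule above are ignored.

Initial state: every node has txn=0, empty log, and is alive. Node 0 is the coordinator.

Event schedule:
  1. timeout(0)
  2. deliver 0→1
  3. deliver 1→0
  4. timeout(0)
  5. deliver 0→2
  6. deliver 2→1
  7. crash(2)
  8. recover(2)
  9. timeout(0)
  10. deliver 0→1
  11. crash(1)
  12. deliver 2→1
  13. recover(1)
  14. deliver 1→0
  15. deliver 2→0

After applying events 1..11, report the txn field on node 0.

3

after 1 — timeout(0): n0:coor/t1/[-]
after 2 — deliver 0→1: n1:part/t1/[-]
after 3 — deliver 1→0: ·
after 4 — timeout(0): n0:coor/t2/[-]
after 5 — deliver 0→2: n2:part/t1/[-]
after 6 — deliver 2→1: ·
after 7 — crash(2): n2:✗part/t1/[-]
after 8 — recover(2): n2:part/t1/[-]
after 9 — timeout(0): n0:coor/t3/[-]
after 10 — deliver 0→1: n1:part/t2/[-]
after 11 — crash(1): n1:✗part/t2/[-]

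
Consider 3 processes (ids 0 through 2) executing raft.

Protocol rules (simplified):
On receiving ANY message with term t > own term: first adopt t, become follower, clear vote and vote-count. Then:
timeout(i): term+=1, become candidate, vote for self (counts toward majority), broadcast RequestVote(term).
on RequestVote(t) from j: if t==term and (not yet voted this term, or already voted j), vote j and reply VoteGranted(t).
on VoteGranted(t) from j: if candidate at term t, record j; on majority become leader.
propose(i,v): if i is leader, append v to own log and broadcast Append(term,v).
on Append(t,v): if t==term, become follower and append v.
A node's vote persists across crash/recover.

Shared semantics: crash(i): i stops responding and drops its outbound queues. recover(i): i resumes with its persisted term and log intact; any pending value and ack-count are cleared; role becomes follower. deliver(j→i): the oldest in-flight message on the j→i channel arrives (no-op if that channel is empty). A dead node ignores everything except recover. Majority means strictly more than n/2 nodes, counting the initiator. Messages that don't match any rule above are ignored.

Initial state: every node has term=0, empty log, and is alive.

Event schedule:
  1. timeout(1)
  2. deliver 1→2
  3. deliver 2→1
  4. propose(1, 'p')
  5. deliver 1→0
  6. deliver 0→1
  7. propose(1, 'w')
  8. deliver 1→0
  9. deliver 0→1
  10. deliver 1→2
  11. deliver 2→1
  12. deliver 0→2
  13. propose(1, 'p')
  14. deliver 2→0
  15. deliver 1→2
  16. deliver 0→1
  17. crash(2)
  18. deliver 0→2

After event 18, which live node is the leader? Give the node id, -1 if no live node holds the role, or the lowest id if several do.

1

after 1 — timeout(1): n1:cand/t1/[-]
after 2 — deliver 1→2: n2:foll/t1/[-]
after 3 — deliver 2→1: n1:lead/t1/[-]
after 4 — propose(1,'p'): n1:lead/t1/[p]
after 5 — deliver 1→0: n0:foll/t1/[-]
after 6 — deliver 0→1: ·
after 7 — propose(1,'w'): n1:lead/t1/[p,w]
after 8 — deliver 1→0: n0:foll/t1/[p]
after 9 — deliver 0→1: ·
after 10 — deliver 1→2: n2:foll/t1/[p]
after 11 — deliver 2→1: ·
after 12 — deliver 0→2: ·
after 13 — propose(1,'p'): n1:lead/t1/[p,w,p]
after 14 — deliver 2→0: ·
after 15 — deliver 1→2: n2:foll/t1/[p,w]
after 16 — deliver 0→1: ·
after 17 — crash(2): n2:✗foll/t1/[p,w]
after 18 — deliver 0→2: ·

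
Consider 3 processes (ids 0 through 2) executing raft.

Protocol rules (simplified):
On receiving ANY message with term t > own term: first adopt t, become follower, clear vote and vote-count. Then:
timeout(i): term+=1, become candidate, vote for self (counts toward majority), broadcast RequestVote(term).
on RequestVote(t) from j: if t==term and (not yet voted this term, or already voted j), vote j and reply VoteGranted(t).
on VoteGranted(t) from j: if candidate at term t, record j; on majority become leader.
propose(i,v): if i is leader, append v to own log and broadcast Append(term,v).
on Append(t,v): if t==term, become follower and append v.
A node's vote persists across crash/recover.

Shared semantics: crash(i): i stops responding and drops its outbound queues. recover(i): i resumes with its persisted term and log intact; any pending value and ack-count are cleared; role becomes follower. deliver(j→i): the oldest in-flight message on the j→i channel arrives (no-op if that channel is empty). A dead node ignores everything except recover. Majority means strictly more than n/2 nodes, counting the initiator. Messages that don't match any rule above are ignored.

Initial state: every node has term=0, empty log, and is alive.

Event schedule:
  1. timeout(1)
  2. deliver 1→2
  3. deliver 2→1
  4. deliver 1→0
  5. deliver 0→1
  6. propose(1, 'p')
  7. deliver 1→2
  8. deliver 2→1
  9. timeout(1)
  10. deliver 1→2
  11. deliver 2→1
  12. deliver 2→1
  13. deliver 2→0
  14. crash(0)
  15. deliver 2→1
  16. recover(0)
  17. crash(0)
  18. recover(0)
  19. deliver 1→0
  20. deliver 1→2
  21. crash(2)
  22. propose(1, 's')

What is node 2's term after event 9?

e1 timeout(1): 1[cand,t=1,-]
e2 deliver 1→2: 2[foll,t=1,-]
e3 deliver 2→1: 1[lead,t=1,-]
e4 deliver 1→0: 0[foll,t=1,-]
e5 deliver 0→1: ·
e6 propose(1,'p'): 1[lead,t=1,p]
e7 deliver 1→2: 2[foll,t=1,p]
e8 deliver 2→1: ·
e9 timeout(1): 1[cand,t=2,p]

1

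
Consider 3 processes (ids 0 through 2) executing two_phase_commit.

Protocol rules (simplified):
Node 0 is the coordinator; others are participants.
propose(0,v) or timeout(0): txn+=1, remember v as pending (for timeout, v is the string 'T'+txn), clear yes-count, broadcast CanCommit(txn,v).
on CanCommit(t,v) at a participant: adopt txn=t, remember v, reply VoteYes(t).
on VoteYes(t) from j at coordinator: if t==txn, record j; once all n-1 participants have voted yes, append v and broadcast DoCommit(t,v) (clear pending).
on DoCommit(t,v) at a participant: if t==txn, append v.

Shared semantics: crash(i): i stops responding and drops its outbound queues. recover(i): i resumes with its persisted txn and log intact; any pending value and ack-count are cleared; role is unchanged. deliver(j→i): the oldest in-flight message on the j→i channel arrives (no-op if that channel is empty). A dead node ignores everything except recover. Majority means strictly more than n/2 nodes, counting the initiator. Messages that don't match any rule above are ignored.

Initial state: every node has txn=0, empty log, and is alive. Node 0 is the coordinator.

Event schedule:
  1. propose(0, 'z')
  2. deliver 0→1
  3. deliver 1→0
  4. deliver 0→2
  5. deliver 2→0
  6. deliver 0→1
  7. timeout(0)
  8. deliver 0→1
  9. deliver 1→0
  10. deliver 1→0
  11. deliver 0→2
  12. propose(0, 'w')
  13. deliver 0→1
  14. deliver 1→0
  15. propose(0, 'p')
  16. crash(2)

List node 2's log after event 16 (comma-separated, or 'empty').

z

1. propose(0,'z'):  <0:coor t1 ->
2. deliver 0→1:  <1:part t1 ->
3. deliver 1→0:  nop
4. deliver 0→2:  <2:part t1 ->
5. deliver 2→0:  <0:coor t1 z>
6. deliver 0→1:  <1:part t1 z>
7. timeout(0):  <0:coor t2 z>
8. deliver 0→1:  <1:part t2 z>
9. deliver 1→0:  nop
10. deliver 1→0:  nop
11. deliver 0→2:  <2:part t1 z>
12. propose(0,'w'):  <0:coor t3 z>
13. deliver 0→1:  <1:part t3 z>
14. deliver 1→0:  nop
15. propose(0,'p'):  <0:coor t4 z>
16. crash(2):  <2:✗part t1 z>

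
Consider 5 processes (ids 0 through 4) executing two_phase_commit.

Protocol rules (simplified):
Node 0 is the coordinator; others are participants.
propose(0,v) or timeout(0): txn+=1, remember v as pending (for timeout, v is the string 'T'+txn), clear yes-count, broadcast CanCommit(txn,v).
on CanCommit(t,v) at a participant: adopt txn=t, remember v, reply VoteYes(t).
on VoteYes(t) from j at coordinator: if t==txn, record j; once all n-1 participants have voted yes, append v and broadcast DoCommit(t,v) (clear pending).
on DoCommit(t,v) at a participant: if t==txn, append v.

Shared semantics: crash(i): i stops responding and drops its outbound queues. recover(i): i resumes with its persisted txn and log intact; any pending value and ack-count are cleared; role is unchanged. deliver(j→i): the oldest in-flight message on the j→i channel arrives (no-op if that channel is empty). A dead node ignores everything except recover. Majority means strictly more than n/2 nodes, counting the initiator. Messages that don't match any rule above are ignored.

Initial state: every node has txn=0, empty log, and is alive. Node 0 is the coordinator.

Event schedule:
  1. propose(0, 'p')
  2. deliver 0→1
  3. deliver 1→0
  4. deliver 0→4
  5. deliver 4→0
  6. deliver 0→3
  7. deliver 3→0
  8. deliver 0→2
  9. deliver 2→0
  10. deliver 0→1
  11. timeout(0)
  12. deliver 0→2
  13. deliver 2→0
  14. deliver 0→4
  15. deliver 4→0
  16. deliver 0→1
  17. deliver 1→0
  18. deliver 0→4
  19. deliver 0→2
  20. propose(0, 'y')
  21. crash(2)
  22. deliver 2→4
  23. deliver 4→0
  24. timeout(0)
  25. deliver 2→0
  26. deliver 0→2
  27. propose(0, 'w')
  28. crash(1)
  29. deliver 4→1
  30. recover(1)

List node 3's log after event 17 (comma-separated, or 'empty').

after 1 — propose(0,'p'): n0:coor/t1/[-]
after 2 — deliver 0→1: n1:part/t1/[-]
after 3 — deliver 1→0: ·
after 4 — deliver 0→4: n4:part/t1/[-]
after 5 — deliver 4→0: ·
after 6 — deliver 0→3: n3:part/t1/[-]
after 7 — deliver 3→0: ·
after 8 — deliver 0→2: n2:part/t1/[-]
after 9 — deliver 2→0: n0:coor/t1/[p]
after 10 — deliver 0→1: n1:part/t1/[p]
after 11 — timeout(0): n0:coor/t2/[p]
after 12 — deliver 0→2: n2:part/t1/[p]
after 13 — deliver 2→0: ·
after 14 — deliver 0→4: n4:part/t1/[p]
after 15 — deliver 4→0: ·
after 16 — deliver 0→1: n1:part/t2/[p]
after 17 — deliver 1→0: ·

empty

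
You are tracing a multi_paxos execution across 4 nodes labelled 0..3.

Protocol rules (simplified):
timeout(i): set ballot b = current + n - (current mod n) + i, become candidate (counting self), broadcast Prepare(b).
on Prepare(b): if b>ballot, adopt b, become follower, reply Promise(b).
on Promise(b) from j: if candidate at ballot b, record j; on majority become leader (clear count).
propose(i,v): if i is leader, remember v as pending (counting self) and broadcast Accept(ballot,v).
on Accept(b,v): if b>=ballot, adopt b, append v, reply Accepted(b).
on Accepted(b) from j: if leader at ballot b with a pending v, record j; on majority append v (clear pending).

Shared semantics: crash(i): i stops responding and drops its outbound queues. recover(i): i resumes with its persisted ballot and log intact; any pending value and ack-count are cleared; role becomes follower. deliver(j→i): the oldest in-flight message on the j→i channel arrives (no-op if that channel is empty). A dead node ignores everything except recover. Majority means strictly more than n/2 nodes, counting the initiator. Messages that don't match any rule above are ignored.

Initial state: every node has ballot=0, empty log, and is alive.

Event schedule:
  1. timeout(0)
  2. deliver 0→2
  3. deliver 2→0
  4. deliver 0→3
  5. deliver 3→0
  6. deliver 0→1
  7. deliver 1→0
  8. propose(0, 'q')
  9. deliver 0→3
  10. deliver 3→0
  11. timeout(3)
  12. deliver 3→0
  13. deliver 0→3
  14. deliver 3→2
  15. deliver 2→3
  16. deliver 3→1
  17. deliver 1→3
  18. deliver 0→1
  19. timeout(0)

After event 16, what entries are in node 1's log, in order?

e1 timeout(0): 0[cand,b=4,-]
e2 deliver 0→2: 2[foll,b=4,-]
e3 deliver 2→0: ·
e4 deliver 0→3: 3[foll,b=4,-]
e5 deliver 3→0: 0[lead,b=4,-]
e6 deliver 0→1: 1[foll,b=4,-]
e7 deliver 1→0: ·
e8 propose(0,'q'): ·
e9 deliver 0→3: 3[foll,b=4,q]
e10 deliver 3→0: ·
e11 timeout(3): 3[cand,b=11,q]
e12 deliver 3→0: 0[foll,b=11,-]
e13 deliver 0→3: ·
e14 deliver 3→2: 2[foll,b=11,-]
e15 deliver 2→3: 3[lead,b=11,q]
e16 deliver 3→1: 1[foll,b=11,-]

empty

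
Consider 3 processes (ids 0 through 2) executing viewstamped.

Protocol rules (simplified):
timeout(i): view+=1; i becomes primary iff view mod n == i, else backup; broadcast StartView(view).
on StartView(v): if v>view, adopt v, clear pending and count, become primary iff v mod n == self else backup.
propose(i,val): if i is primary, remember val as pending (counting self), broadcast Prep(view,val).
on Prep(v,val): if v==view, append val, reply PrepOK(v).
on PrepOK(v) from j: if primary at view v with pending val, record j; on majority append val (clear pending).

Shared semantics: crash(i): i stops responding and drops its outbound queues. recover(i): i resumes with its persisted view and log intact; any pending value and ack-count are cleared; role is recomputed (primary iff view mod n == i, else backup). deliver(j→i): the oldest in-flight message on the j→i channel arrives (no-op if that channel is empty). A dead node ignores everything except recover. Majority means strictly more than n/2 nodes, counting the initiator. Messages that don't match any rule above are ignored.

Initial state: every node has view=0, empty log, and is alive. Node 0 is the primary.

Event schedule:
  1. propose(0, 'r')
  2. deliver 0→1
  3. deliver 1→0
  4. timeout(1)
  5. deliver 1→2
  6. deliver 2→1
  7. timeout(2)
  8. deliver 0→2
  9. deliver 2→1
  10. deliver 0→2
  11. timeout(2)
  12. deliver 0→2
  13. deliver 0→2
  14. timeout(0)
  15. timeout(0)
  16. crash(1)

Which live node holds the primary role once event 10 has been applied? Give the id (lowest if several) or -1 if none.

e1 propose(0,'r'): ·
e2 deliver 0→1: 1[back,v=0,r]
e3 deliver 1→0: 0[prim,v=0,r]
e4 timeout(1): 1[prim,v=1,r]
e5 deliver 1→2: 2[back,v=1,-]
e6 deliver 2→1: ·
e7 timeout(2): 2[prim,v=2,-]
e8 deliver 0→2: ·
e9 deliver 2→1: 1[back,v=2,r]
e10 deliver 0→2: ·

0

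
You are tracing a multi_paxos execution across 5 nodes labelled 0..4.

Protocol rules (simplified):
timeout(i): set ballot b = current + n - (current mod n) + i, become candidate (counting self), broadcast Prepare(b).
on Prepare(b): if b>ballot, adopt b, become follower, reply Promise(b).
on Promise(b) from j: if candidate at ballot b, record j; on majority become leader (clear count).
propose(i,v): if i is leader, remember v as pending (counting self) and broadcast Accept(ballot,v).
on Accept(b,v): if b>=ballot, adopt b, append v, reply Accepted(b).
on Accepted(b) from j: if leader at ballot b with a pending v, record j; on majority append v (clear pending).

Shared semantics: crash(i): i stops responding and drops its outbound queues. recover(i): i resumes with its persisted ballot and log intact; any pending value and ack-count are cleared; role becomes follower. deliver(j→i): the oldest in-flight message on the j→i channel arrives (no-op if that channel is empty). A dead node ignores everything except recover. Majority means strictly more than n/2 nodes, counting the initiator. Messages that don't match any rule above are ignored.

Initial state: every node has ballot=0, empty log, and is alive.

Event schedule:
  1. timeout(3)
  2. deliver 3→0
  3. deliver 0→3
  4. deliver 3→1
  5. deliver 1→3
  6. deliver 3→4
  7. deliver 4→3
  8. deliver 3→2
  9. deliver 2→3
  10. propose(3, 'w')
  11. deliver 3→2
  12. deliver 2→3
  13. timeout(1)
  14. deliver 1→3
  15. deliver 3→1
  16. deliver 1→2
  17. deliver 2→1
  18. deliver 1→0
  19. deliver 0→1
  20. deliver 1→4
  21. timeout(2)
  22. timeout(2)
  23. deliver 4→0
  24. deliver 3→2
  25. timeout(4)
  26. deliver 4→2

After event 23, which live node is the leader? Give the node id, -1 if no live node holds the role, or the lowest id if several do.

1

1. timeout(3):  <3:cand b8 ->
2. deliver 3→0:  <0:foll b8 ->
3. deliver 0→3:  nop
4. deliver 3→1:  <1:foll b8 ->
5. deliver 1→3:  <3:lead b8 ->
6. deliver 3→4:  <4:foll b8 ->
7. deliver 4→3:  nop
8. deliver 3→2:  <2:foll b8 ->
9. deliver 2→3:  nop
10. propose(3,'w'):  nop
11. deliver 3→2:  <2:foll b8 w>
12. deliver 2→3:  nop
13. timeout(1):  <1:cand b11 ->
14. deliver 1→3:  <3:foll b11 ->
15. deliver 3→1:  nop
16. deliver 1→2:  <2:foll b11 w>
17. deliver 2→1:  nop
18. deliver 1→0:  <0:foll b11 ->
19. deliver 0→1:  <1:lead b11 ->
20. deliver 1→4:  <4:foll b11 ->
21. timeout(2):  <2:cand b17 w>
22. timeout(2):  <2:cand b22 w>
23. deliver 4→0:  nop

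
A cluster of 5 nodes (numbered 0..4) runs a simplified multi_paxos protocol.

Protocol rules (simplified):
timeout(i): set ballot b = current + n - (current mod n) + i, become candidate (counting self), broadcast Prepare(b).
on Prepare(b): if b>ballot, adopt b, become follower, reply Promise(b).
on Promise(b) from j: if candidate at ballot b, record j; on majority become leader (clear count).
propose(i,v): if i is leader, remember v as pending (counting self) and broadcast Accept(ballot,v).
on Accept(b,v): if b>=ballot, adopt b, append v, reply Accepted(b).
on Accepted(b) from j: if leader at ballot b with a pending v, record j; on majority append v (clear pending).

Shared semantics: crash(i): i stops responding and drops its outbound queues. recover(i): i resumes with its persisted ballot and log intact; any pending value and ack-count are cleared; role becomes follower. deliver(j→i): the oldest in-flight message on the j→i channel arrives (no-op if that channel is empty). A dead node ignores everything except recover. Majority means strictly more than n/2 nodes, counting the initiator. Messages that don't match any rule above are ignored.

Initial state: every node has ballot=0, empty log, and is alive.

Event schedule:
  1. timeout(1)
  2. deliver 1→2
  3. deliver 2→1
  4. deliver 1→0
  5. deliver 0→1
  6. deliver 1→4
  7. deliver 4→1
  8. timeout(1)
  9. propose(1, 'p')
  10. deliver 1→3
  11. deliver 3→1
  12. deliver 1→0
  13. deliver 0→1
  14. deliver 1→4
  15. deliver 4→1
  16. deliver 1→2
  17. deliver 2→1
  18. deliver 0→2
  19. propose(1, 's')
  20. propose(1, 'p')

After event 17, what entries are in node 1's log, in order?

empty

1. timeout(1):  <1:cand b6 ->
2. deliver 1→2:  <2:foll b6 ->
3. deliver 2→1:  nop
4. deliver 1→0:  <0:foll b6 ->
5. deliver 0→1:  <1:lead b6 ->
6. deliver 1→4:  <4:foll b6 ->
7. deliver 4→1:  nop
8. timeout(1):  <1:cand b11 ->
9. propose(1,'p'):  nop
10. deliver 1→3:  <3:foll b6 ->
11. deliver 3→1:  nop
12. deliver 1→0:  <0:foll b11 ->
13. deliver 0→1:  nop
14. deliver 1→4:  <4:foll b11 ->
15. deliver 4→1:  <1:lead b11 ->
16. deliver 1→2:  <2:foll b11 ->
17. deliver 2→1:  nop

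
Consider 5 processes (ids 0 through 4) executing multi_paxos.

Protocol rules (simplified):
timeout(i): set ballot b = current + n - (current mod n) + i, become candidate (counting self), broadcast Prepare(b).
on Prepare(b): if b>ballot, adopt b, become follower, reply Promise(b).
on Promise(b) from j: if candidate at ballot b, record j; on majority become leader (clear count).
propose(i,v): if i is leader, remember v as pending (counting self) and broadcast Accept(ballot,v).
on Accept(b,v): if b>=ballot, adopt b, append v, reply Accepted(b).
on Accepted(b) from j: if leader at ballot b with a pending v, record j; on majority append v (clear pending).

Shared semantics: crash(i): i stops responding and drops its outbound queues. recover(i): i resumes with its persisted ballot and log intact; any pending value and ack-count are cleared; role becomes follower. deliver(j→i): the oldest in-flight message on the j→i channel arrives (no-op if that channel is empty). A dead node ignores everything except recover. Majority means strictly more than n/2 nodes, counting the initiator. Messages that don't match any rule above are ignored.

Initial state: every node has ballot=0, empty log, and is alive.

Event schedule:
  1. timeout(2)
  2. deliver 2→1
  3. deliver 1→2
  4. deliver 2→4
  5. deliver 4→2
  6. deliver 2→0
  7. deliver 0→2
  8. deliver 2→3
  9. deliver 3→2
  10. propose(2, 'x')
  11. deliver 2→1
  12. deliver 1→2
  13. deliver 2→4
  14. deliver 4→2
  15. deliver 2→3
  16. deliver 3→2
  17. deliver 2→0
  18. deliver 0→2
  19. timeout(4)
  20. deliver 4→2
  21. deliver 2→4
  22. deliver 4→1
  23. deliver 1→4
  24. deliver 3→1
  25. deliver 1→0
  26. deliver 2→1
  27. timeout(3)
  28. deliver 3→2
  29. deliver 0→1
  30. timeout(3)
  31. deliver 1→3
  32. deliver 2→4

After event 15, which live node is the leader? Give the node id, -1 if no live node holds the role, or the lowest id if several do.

[1] timeout(2) → N2(cand b7 [-])
[2] deliver 2→1 → N1(foll b7 [-])
[3] deliver 1→2 → ∅
[4] deliver 2→4 → N4(foll b7 [-])
[5] deliver 4→2 → N2(lead b7 [-])
[6] deliver 2→0 → N0(foll b7 [-])
[7] deliver 0→2 → ∅
[8] deliver 2→3 → N3(foll b7 [-])
[9] deliver 3→2 → ∅
[10] propose(2,'x') → ∅
[11] deliver 2→1 → N1(foll b7 [x])
[12] deliver 1→2 → ∅
[13] deliver 2→4 → N4(foll b7 [x])
[14] deliver 4→2 → N2(lead b7 [x])
[15] deliver 2→3 → N3(foll b7 [x])

2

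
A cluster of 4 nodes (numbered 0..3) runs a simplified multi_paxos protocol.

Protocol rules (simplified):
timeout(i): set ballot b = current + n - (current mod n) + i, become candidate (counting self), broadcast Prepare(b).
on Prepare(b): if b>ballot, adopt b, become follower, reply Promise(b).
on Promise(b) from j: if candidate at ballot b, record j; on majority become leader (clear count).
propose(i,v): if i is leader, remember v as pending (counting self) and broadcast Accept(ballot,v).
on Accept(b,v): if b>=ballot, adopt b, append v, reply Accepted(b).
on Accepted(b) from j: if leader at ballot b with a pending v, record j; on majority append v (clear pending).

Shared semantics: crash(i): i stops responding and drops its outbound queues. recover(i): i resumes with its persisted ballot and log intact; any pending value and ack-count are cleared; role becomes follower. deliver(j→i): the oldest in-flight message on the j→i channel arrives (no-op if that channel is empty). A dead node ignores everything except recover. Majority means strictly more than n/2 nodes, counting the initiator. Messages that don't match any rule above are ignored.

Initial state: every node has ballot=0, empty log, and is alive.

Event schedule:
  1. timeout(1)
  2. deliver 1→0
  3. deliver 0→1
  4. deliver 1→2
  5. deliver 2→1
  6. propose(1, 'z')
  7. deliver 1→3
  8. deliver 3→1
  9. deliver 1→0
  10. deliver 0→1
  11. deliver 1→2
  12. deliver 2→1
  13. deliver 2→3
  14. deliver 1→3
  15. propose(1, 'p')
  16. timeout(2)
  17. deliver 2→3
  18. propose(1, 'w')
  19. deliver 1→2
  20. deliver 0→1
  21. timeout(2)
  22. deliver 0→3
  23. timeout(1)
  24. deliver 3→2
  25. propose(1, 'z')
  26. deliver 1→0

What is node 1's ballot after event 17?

5

e1 timeout(1): 1[cand,b=5,-]
e2 deliver 1→0: 0[foll,b=5,-]
e3 deliver 0→1: ·
e4 deliver 1→2: 2[foll,b=5,-]
e5 deliver 2→1: 1[lead,b=5,-]
e6 propose(1,'z'): ·
e7 deliver 1→3: 3[foll,b=5,-]
e8 deliver 3→1: ·
e9 deliver 1→0: 0[foll,b=5,z]
e10 deliver 0→1: ·
e11 deliver 1→2: 2[foll,b=5,z]
e12 deliver 2→1: 1[lead,b=5,z]
e13 deliver 2→3: ·
e14 deliver 1→3: 3[foll,b=5,z]
e15 propose(1,'p'): ·
e16 timeout(2): 2[cand,b=10,z]
e17 deliver 2→3: 3[foll,b=10,z]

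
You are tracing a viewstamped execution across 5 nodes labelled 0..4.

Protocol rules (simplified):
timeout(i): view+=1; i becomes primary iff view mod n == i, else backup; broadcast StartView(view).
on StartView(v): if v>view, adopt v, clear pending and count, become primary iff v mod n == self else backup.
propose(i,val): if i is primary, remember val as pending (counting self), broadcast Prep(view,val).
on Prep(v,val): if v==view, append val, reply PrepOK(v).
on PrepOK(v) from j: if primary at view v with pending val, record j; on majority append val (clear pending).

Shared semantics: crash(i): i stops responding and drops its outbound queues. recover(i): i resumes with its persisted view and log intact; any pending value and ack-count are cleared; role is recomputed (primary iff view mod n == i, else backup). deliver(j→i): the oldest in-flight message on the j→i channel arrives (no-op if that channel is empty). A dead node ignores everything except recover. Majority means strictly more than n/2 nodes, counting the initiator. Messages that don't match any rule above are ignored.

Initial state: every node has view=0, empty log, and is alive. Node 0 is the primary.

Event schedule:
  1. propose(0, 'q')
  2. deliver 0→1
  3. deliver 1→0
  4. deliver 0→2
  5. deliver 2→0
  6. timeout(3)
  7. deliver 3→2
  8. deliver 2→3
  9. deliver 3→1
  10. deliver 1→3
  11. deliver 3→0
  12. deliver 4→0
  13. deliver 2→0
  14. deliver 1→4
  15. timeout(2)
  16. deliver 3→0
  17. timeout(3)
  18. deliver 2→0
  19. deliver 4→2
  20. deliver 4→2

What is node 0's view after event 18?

e1 propose(0,'q'): ·
e2 deliver 0→1: 1[back,v=0,q]
e3 deliver 1→0: ·
e4 deliver 0→2: 2[back,v=0,q]
e5 deliver 2→0: 0[prim,v=0,q]
e6 timeout(3): 3[back,v=1,-]
e7 deliver 3→2: 2[back,v=1,q]
e8 deliver 2→3: ·
e9 deliver 3→1: 1[prim,v=1,q]
e10 deliver 1→3: ·
e11 deliver 3→0: 0[back,v=1,q]
e12 deliver 4→0: ·
e13 deliver 2→0: ·
e14 deliver 1→4: ·
e15 timeout(2): 2[prim,v=2,q]
e16 deliver 3→0: ·
e17 timeout(3): 3[back,v=2,-]
e18 deliver 2→0: 0[back,v=2,q]

2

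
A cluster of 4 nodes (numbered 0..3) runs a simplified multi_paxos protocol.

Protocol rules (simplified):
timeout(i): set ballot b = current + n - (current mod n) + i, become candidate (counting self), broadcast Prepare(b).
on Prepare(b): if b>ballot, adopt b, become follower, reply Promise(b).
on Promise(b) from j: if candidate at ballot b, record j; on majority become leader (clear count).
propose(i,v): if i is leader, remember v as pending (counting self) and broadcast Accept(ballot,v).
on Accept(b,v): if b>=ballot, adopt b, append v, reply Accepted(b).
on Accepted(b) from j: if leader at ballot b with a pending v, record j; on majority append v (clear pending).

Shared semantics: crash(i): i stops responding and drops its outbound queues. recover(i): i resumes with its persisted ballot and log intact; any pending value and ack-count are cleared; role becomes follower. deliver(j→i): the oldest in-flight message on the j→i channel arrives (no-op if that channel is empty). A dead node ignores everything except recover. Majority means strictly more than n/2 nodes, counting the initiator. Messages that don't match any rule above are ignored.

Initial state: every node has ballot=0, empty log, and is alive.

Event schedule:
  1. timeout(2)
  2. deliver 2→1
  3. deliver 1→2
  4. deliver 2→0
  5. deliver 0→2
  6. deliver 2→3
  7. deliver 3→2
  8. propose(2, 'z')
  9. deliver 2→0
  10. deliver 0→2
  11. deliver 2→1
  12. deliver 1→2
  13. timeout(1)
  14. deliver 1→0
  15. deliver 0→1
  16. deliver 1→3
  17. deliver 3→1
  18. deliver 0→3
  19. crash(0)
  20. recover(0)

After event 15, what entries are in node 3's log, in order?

after 1 — timeout(2): n2:cand/b6/[-]
after 2 — deliver 2→1: n1:foll/b6/[-]
after 3 — deliver 1→2: ·
after 4 — deliver 2→0: n0:foll/b6/[-]
after 5 — deliver 0→2: n2:lead/b6/[-]
after 6 — deliver 2→3: n3:foll/b6/[-]
after 7 — deliver 3→2: ·
after 8 — propose(2,'z'): ·
after 9 — deliver 2→0: n0:foll/b6/[z]
after 10 — deliver 0→2: ·
after 11 — deliver 2→1: n1:foll/b6/[z]
after 12 — deliver 1→2: n2:lead/b6/[z]
after 13 — timeout(1): n1:cand/b9/[z]
after 14 — deliver 1→0: n0:foll/b9/[z]
after 15 — deliver 0→1: ·

empty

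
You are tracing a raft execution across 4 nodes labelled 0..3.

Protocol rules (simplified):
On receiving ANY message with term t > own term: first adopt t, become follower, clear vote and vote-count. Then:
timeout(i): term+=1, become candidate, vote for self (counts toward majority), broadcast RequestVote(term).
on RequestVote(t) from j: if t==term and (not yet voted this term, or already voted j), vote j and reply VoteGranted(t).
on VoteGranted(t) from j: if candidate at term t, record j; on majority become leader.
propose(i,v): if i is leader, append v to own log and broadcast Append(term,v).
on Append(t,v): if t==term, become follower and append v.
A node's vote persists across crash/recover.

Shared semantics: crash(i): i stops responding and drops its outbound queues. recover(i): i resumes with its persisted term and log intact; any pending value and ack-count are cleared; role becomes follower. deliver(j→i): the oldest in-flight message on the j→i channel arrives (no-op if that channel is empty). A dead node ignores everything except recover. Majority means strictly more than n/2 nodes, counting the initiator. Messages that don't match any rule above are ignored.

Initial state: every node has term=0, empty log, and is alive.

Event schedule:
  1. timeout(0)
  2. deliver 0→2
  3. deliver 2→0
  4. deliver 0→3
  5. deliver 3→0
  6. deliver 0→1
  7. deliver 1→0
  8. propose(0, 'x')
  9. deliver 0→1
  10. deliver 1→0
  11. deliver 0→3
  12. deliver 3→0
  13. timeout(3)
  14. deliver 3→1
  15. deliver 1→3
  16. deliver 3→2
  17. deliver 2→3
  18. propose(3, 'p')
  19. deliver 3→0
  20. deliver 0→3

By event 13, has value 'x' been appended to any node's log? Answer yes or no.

yes

step 1 timeout(0): 0={cand,t=1,log=-}
step 2 deliver 0→2: 2={foll,t=1,log=-}
step 3 deliver 2→0: —
step 4 deliver 0→3: 3={foll,t=1,log=-}
step 5 deliver 3→0: 0={lead,t=1,log=-}
step 6 deliver 0→1: 1={foll,t=1,log=-}
step 7 deliver 1→0: —
step 8 propose(0,'x'): 0={lead,t=1,log=x}
step 9 deliver 0→1: 1={foll,t=1,log=x}
step 10 deliver 1→0: —
step 11 deliver 0→3: 3={foll,t=1,log=x}
step 12 deliver 3→0: —
step 13 timeout(3): 3={cand,t=2,log=x}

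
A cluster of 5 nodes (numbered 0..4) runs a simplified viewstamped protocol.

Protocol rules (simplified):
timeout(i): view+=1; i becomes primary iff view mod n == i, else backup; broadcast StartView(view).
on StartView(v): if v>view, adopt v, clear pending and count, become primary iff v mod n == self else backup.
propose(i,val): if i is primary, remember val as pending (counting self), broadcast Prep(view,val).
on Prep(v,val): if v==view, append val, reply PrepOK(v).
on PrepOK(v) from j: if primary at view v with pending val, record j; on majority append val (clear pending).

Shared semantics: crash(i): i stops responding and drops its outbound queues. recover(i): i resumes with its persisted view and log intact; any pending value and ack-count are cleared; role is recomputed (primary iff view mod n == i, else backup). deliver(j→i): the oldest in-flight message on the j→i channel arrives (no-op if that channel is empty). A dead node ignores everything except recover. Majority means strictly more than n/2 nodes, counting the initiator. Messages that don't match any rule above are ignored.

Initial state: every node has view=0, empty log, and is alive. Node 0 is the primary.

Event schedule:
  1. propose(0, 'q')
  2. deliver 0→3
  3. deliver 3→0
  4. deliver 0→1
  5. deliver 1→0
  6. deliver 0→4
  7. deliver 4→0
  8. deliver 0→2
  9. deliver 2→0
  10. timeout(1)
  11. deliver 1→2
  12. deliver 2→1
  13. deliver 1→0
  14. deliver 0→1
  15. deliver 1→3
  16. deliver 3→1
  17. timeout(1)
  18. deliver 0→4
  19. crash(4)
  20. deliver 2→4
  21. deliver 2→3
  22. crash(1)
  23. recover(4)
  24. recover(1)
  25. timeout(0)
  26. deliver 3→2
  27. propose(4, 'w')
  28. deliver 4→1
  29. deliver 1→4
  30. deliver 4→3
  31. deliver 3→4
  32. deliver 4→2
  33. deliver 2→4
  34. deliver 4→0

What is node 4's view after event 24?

0

e1 propose(0,'q'): ·
e2 deliver 0→3: 3[back,v=0,q]
e3 deliver 3→0: ·
e4 deliver 0→1: 1[back,v=0,q]
e5 deliver 1→0: 0[prim,v=0,q]
e6 deliver 0→4: 4[back,v=0,q]
e7 deliver 4→0: ·
e8 deliver 0→2: 2[back,v=0,q]
e9 deliver 2→0: ·
e10 timeout(1): 1[prim,v=1,q]
e11 deliver 1→2: 2[back,v=1,q]
e12 deliver 2→1: ·
e13 deliver 1→0: 0[back,v=1,q]
e14 deliver 0→1: ·
e15 deliver 1→3: 3[back,v=1,q]
e16 deliver 3→1: ·
e17 timeout(1): 1[back,v=2,q]
e18 deliver 0→4: ·
e19 crash(4): 4[✗back,v=0,q]
e20 deliver 2→4: ·
e21 deliver 2→3: ·
e22 crash(1): 1[✗back,v=2,q]
e23 recover(4): 4[back,v=0,q]
e24 recover(1): 1[back,v=2,q]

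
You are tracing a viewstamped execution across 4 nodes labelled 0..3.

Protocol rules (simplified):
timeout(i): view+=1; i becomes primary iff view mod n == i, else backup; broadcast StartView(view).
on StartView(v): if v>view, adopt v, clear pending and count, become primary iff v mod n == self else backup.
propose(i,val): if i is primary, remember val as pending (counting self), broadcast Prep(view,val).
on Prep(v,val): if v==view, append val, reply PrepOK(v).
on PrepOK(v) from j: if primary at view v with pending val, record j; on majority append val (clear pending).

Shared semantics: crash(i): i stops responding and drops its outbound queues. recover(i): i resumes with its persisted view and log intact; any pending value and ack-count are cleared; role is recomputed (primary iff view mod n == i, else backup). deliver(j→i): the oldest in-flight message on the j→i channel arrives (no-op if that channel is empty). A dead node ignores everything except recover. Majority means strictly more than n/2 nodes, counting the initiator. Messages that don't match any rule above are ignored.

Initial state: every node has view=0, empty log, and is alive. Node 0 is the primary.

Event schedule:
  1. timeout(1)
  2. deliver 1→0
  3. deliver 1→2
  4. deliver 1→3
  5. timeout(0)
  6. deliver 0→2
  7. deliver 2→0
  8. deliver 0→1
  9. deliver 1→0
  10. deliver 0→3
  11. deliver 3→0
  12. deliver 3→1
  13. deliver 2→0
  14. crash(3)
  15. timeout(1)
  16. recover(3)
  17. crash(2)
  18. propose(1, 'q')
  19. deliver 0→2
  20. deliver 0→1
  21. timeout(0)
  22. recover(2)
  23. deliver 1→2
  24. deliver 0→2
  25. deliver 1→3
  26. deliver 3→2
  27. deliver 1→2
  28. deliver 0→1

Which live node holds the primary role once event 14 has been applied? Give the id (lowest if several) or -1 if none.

2

after 1 — timeout(1): n1:prim/v1/[-]
after 2 — deliver 1→0: n0:back/v1/[-]
after 3 — deliver 1→2: n2:back/v1/[-]
after 4 — deliver 1→3: n3:back/v1/[-]
after 5 — timeout(0): n0:back/v2/[-]
after 6 — deliver 0→2: n2:prim/v2/[-]
after 7 — deliver 2→0: ·
after 8 — deliver 0→1: n1:back/v2/[-]
after 9 — deliver 1→0: ·
after 10 — deliver 0→3: n3:back/v2/[-]
after 11 — deliver 3→0: ·
after 12 — deliver 3→1: ·
after 13 — deliver 2→0: ·
after 14 — crash(3): n3:✗back/v2/[-]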